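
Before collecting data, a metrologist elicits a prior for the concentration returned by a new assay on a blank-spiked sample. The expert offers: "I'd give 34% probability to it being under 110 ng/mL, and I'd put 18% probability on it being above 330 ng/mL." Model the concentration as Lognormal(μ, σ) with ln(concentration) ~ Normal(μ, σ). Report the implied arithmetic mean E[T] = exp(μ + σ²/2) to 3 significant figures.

E[T] ≈ 218 ng/mL

If T ~ Lognormal(μ,σ) then ln T ~ Normal(μ,σ), so the p-quantile of ln T is μ + z_p·σ.
ln(110) = 4.7 and ln(330) = 5.799; z_{0.34} = -0.4125, z_{0.82} = 0.9154.
σ = (5.799 − 4.7)/(0.9154 − (-0.4125)) = 0.827.
μ = 4.7 − (-0.4125)·0.827 = 5.042.
E[T] = exp(μ + σ²/2) = exp(5.042 + 0.3423) = 218 ng/mL.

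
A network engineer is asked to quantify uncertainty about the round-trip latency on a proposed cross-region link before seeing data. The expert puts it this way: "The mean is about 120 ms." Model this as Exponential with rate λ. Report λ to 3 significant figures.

λ ≈ 0.00833

Exponential mean = 1/λ, so λ = 1/120.0 = 0.00833.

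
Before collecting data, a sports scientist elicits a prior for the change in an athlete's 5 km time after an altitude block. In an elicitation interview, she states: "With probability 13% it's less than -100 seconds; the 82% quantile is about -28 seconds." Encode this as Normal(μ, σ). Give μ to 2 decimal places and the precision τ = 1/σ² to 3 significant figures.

μ = -60.28, τ = 0.000804

The p-quantile of Normal(μ,σ) is μ + z_p·σ, with z_{0.13} = -1.126 and z_{0.82} = 0.9154.
Eliminate σ: μ = (z₂·x₁ − z₁·x₂)/(z₂ − z₁) = (0.9154·-100 − (-1.126)·-28)/2.042 = -60.28.
Then σ = (x₂ − x₁)/(z₂ − z₁) = (-28 − -100)/2.042 = 35.26.
Precision τ = 1/σ² = 1/35.26² = 0.000804.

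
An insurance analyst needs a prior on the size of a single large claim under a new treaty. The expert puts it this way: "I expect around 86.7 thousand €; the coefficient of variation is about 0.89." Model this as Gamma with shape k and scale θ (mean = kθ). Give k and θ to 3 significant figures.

k ≈ 1.26, θ ≈ 68.7

For Gamma(k, scale θ): mean = kθ, variance = kθ², so CV = 1/√k.
CV = 0.89, hence k = 1/CV² = 1.26.
Then θ = mean/k = 86.7/1.26 = 68.7.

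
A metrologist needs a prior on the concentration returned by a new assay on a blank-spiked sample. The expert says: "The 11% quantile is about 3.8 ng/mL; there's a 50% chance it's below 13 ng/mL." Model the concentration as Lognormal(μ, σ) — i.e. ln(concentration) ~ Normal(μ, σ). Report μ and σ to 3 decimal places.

μ ≈ 2.565, σ ≈ 1.003

If T ~ Lognormal(μ,σ) then ln T ~ Normal(μ,σ), so the p-quantile of ln T is μ + z_p·σ.
ln(3.8) = 1.335 and ln(13) = 2.565; z_{0.11} = -1.227, z_{0.5} = 0.
σ = (2.565 − 1.335)/(0 − (-1.227)) = 1.003.
μ = 1.335 − (-1.227)·1.003 = 2.565.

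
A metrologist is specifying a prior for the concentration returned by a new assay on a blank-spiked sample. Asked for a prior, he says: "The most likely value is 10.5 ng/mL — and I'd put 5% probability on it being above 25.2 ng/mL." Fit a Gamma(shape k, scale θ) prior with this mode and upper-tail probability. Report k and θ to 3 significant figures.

Gamma(k,θ) with k>1 has mode (k−1)θ, so θ = 10.5/(k−1).
Need P(X < 25.2) = 0.95 with θ tied to k this way. Start at k = 2, θ = 10.5: P(X<25.2) ≈ 0.692.
Too low — raise k to concentrate. Iterating converges to k ≈ 4.56.
Then θ = 10.5/(4.56−1) ≈ 2.95.

k ≈ 4.56, θ ≈ 2.95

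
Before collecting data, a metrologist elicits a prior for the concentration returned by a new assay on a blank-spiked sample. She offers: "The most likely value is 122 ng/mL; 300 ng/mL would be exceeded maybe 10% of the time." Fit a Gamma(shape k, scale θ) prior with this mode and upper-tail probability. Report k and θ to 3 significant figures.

k ≈ 3.37, θ ≈ 51.4

Gamma(k,θ) with k>1 has mode (k−1)θ, so θ = 122/(k−1).
Need P(X < 300) = 0.9 with θ tied to k this way. Start at k = 2, θ = 122: P(X<300) ≈ 0.704.
Too low — raise k to concentrate. Iterating converges to k ≈ 3.37.
Then θ = 122/(3.37−1) ≈ 51.4.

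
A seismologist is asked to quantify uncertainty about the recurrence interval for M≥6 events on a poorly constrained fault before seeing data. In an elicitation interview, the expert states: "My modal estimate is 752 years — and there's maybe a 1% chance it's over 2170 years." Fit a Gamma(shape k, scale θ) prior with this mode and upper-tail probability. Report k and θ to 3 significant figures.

k ≈ 5.05, θ ≈ 186

Gamma(k,θ) with k>1 has mode (k−1)θ, so θ = 752/(k−1).
Need P(X < 2170) = 0.99 with θ tied to k this way. Start at k = 2, θ = 752: P(X<2170) ≈ 0.783.
Too low — raise k to concentrate. Iterating converges to k ≈ 5.05.
Then θ = 752/(5.05−1) ≈ 186.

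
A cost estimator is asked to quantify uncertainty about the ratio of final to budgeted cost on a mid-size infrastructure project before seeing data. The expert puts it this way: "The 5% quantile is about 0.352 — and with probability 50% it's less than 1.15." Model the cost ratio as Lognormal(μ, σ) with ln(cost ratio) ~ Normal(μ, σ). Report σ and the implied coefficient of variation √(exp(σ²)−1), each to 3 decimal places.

If T ~ Lognormal(μ,σ) then ln T ~ Normal(μ,σ), so the p-quantile of ln T is μ + z_p·σ.
ln(0.352) = -1.044 and ln(1.15) = 0.1398; z_{0.05} = -1.645, z_{0.5} = 0.
σ = (0.1398 − -1.044)/(0 − (-1.645)) = 0.720.
μ = -1.044 − (-1.645)·0.720 = 0.140.
CV = √(exp(σ²)−1) = √(exp(0.5180)−1) = 0.824.

σ ≈ 0.720, CV ≈ 0.824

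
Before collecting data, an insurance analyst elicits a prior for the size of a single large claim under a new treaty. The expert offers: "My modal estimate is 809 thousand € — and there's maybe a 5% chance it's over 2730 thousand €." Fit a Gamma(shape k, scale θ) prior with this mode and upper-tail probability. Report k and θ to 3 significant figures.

k ≈ 2.76, θ ≈ 460

Gamma(k,θ) with k>1 has mode (k−1)θ, so θ = 809/(k−1).
Need P(X < 2730) = 0.95 with θ tied to k this way. Start at k = 2, θ = 809: P(X<2730) ≈ 0.850.
Too low — raise k to concentrate. Iterating converges to k ≈ 2.76.
Then θ = 809/(2.76−1) ≈ 460.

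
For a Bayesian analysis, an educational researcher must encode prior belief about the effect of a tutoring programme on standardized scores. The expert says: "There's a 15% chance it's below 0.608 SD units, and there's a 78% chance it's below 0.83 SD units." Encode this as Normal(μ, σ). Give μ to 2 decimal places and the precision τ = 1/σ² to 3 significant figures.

μ = 0.74, τ = 66.4

For Normal(μ,σ), the p-quantile is μ + z_p·σ. Here z_{0.15} = -1.036, z_{0.78} = 0.7722.
So 0.608 = μ − 1.036σ and 0.83 = μ + 0.7722σ.
Subtracting: σ = (0.83 − 0.608)/(0.7722 − (-1.036)) = 0.12.
Then μ = 0.608 − (-1.036)·0.12 = 0.74.
Precision τ = 1/σ² = 1/0.1227² = 66.4.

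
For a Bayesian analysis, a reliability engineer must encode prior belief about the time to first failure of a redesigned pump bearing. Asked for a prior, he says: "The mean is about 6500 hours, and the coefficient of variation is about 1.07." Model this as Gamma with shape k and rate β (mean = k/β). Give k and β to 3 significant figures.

k ≈ 0.873, β ≈ 0.000134

For Gamma(k, rate β): mean = k/β, variance = k/β², so CV = 1/√k.
CV = 1.07, hence k = 1/CV² = 0.873.
Then β = k/mean = 0.873/6500 = 0.000134.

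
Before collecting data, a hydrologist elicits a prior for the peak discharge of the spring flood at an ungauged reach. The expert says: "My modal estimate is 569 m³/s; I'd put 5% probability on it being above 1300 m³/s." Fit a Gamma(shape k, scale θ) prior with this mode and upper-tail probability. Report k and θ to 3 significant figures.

Gamma(k,θ) with k>1 has mode (k−1)θ, so θ = 569/(k−1).
Need P(X < 1300) = 0.95 with θ tied to k this way. Start at k = 2, θ = 569: P(X<1300) ≈ 0.666.
Too low — raise k to concentrate. Iterating converges to k ≈ 5.02.
Then θ = 569/(5.02−1) ≈ 142.

k ≈ 5.02, θ ≈ 142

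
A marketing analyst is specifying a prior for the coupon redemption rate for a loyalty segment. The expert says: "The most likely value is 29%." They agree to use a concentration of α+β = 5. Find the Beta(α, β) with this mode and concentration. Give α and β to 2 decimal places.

α = 1.87, β = 3.13

For α,β > 1 the Beta mode is (α−1)/(α+β−2). With α+β = 5, the mode is (α−1)/3.
Set (α−1)/3 = 0.29 → α = 1 + 0.29·3 = 1.87.
β = 5 − α = 3.13.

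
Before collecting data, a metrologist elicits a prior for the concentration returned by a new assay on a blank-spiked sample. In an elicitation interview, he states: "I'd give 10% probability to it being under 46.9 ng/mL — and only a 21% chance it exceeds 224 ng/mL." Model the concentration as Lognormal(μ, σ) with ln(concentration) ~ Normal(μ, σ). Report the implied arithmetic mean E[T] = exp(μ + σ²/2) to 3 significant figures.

If T ~ Lognormal(μ,σ) then ln T ~ Normal(μ,σ), so the p-quantile of ln T is μ + z_p·σ.
ln(46.9) = 3.848 and ln(224) = 5.412; z_{0.1} = -1.282, z_{0.79} = 0.8064.
σ = (5.412 − 3.848)/(0.8064 − (-1.282)) = 0.749.
μ = 3.848 − (-1.282)·0.749 = 4.808.
E[T] = exp(μ + σ²/2) = exp(4.808 + 0.2804) = 162 ng/mL.

E[T] ≈ 162 ng/mL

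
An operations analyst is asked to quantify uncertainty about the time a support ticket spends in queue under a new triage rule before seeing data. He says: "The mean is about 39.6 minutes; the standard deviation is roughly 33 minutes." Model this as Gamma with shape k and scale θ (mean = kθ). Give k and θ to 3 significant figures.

For Gamma(k, scale θ): mean = kθ, variance = kθ², so CV = 1/√k.
CV = SD/mean = 33/39.6 = 0.8333, hence k = 1/CV² = 1.44.
Then θ = mean/k = 39.6/1.44 = 27.5.

k ≈ 1.44, θ ≈ 27.5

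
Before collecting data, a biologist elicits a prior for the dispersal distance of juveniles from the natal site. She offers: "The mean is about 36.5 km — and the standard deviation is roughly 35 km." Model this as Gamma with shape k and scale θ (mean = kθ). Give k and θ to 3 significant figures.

For Gamma(k, scale θ): mean = kθ, variance = kθ², so CV = 1/√k.
CV = SD/mean = 35/36.5 = 0.9589, hence k = 1/CV² = 1.09.
Then θ = mean/k = 36.5/1.09 = 33.6.

k ≈ 1.09, θ ≈ 33.6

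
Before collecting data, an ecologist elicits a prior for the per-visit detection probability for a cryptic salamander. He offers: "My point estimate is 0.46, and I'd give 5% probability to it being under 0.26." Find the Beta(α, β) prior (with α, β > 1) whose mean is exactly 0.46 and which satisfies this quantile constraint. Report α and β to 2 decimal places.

With mean 0.46 fixed, write α = 0.46s, β = 0.54s where s = α+β.
Need P(θ < 0.26) = 0.05 under Beta(0.46s, 0.54s). Normal approximation: (q−m)/√(m(1−m)/s) ≈ z_{0.05} = -1.64, so s ≈ 0.46·0.54·(-1.64)²/(0.26−0.46)² = 16.8.
At s = 16.8: P(θ<0.26) ≈ 0.042. Adjusting to match 0.05 gives s ≈ 15.38.
So α = 0.46·15.38 ≈ 7.08, β = 0.54·15.38 ≈ 8.31.

α ≈ 7.08, β ≈ 8.31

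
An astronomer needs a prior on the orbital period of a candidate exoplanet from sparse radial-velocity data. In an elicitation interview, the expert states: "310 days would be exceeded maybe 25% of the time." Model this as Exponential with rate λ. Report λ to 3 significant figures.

λ ≈ 0.00447

P(T > 310.0) = e^(−λ·310.0) = 0.25, so λ = −ln(0.25)/310.0 = 0.00447.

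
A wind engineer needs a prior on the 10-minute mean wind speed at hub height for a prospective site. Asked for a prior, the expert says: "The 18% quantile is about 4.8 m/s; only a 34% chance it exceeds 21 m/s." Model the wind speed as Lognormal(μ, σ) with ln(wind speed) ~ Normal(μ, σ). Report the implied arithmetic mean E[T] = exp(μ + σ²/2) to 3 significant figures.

If T ~ Lognormal(μ,σ) then ln T ~ Normal(μ,σ), so the p-quantile of ln T is μ + z_p·σ.
ln(4.8) = 1.569 and ln(21) = 3.045; z_{0.18} = -0.9154, z_{0.66} = 0.4125.
σ = (3.045 − 1.569)/(0.4125 − (-0.9154)) = 1.112.
μ = 1.569 − (-0.9154)·1.112 = 2.586.
E[T] = exp(μ + σ²/2) = exp(2.586 + 0.6177) = 24.6 m/s.

E[T] ≈ 24.6 m/s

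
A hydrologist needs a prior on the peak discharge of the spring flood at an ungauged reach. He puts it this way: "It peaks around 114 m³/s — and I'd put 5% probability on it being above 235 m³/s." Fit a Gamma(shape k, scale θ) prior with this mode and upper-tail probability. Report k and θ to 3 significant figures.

k ≈ 6.29, θ ≈ 21.6

Gamma(k,θ) with k>1 has mode (k−1)θ, so θ = 114/(k−1).
Need P(X < 235) = 0.95 with θ tied to k this way. Start at k = 2, θ = 114: P(X<235) ≈ 0.610.
Too low — raise k to concentrate. Iterating converges to k ≈ 6.29.
Then θ = 114/(6.29−1) ≈ 21.6.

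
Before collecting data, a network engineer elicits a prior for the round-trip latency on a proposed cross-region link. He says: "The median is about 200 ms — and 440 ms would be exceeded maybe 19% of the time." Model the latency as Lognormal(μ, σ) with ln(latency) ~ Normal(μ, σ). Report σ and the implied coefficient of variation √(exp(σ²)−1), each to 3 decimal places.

If T ~ Lognormal(μ,σ) then ln T ~ Normal(μ,σ), so the p-quantile of ln T is μ + z_p·σ.
ln(200) = 5.298 and ln(440) = 6.087; z_{0.5} = 0, z_{0.81} = 0.8779.
σ = (6.087 − 5.298)/(0.8779 − (0)) = 0.898.
μ = 5.298 − (0)·0.898 = 5.298.
CV = √(exp(σ²)−1) = √(exp(0.8066)−1) = 1.114.

σ ≈ 0.898, CV ≈ 1.114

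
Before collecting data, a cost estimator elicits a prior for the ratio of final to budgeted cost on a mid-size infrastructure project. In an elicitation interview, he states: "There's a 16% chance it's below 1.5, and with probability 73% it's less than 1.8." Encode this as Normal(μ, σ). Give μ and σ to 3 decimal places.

The p-quantile of Normal(μ,σ) is μ + z_p·σ, with z_{0.16} = -0.9945 and z_{0.73} = 0.6128.
Eliminate σ: μ = (z₂·x₁ − z₁·x₂)/(z₂ − z₁) = (0.6128·1.5 − (-0.9945)·1.8)/1.607 = 1.686.
Then σ = (x₂ − x₁)/(z₂ − z₁) = (1.8 − 1.5)/1.607 = 0.187.

μ = 1.686, σ = 0.187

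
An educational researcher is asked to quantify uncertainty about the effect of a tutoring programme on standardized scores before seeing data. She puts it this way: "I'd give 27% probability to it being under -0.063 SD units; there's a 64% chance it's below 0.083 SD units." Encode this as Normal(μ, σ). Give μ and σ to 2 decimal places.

The p-quantile of Normal(μ,σ) is μ + z_p·σ, with z_{0.27} = -0.6128 and z_{0.64} = 0.3585.
Eliminate σ: μ = (z₂·x₁ − z₁·x₂)/(z₂ − z₁) = (0.3585·-0.063 − (-0.6128)·0.083)/0.9713 = 0.03.
Then σ = (x₂ − x₁)/(z₂ − z₁) = (0.083 − -0.063)/0.9713 = 0.15.

μ = 0.03, σ = 0.15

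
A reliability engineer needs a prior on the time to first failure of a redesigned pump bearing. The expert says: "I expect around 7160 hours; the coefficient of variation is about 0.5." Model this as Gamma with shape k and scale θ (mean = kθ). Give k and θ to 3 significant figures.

k ≈ 4, θ ≈ 1790

For Gamma(k, scale θ): mean = kθ, variance = kθ², so CV = 1/√k.
CV = 0.5, hence k = 1/CV² = 4.
Then θ = mean/k = 7160/4 = 1790.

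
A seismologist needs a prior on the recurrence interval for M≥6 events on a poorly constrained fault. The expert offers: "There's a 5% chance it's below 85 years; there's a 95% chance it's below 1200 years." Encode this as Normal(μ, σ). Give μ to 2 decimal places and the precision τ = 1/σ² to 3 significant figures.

For Normal(μ,σ), the p-quantile is μ + z_p·σ. Here z_{0.05} = -1.645, z_{0.95} = 1.645.
So 85 = μ − 1.645σ and 1200 = μ + 1.645σ.
Subtracting: σ = (1200 − 85)/(1.645 − (-1.645)) = 338.94.
Then μ = 85 − (-1.645)·338.94 = 642.50.
Precision τ = 1/σ² = 1/338.9² = 8.7e-06.

μ = 642.50, τ = 8.7e-06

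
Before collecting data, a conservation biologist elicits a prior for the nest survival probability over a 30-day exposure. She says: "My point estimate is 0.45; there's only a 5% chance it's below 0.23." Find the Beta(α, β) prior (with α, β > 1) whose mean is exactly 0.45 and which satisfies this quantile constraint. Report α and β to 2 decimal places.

α ≈ 5.54, β ≈ 6.77

With mean 0.45 fixed, write α = 0.45s, β = 0.55s where s = α+β.
Need P(θ < 0.23) = 0.05 under Beta(0.45s, 0.55s). Normal approximation: (q−m)/√(m(1−m)/s) ≈ z_{0.05} = -1.64, so s ≈ 0.45·0.55·(-1.64)²/(0.23−0.45)² = 13.8.
At s = 13.8: P(θ<0.23) ≈ 0.040. Adjusting to match 0.05 gives s ≈ 12.32.
So α = 0.45·12.32 ≈ 5.54, β = 0.55·12.32 ≈ 6.77.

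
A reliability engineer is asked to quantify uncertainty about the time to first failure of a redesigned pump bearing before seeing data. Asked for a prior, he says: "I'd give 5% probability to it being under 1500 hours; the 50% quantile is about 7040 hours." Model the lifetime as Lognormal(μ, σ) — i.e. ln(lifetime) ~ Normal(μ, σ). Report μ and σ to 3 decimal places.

μ ≈ 8.859, σ ≈ 0.940

If T ~ Lognormal(μ,σ) then ln T ~ Normal(μ,σ), so the p-quantile of ln T is μ + z_p·σ.
ln(1500) = 7.313 and ln(7040) = 8.859; z_{0.05} = -1.645, z_{0.5} = 0.
σ = (8.859 − 7.313)/(0 − (-1.645)) = 0.940.
μ = 7.313 − (-1.645)·0.940 = 8.859.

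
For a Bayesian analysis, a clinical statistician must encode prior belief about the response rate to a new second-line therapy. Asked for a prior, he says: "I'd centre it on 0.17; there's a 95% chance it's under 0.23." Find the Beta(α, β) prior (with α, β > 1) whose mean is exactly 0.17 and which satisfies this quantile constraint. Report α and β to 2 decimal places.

With mean 0.17 fixed, write α = 0.17s, β = 0.83s where s = α+β.
Need P(θ < 0.23) = 0.95 under Beta(0.17s, 0.83s). Normal approximation: (q−m)/√(m(1−m)/s) ≈ z_{0.95} = 1.64, so s ≈ 0.17·0.83·(1.64)²/(0.23−0.17)² = 106.0.
At s = 106.0: P(θ<0.23) ≈ 0.942. Adjusting to match 0.95 gives s ≈ 116.82.
So α = 0.17·116.82 ≈ 19.86, β = 0.83·116.82 ≈ 96.96.

α ≈ 19.86, β ≈ 96.96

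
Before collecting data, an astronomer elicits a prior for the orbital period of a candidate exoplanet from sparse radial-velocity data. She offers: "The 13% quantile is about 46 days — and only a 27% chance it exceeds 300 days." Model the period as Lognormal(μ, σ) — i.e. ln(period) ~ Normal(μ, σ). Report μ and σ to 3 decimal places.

μ ≈ 5.043, σ ≈ 1.078

If T ~ Lognormal(μ,σ) then ln T ~ Normal(μ,σ), so the p-quantile of ln T is μ + z_p·σ.
ln(46) = 3.829 and ln(300) = 5.704; z_{0.13} = -1.126, z_{0.73} = 0.6128.
σ = (5.704 − 3.829)/(0.6128 − (-1.126)) = 1.078.
μ = 3.829 − (-1.126)·1.078 = 5.043.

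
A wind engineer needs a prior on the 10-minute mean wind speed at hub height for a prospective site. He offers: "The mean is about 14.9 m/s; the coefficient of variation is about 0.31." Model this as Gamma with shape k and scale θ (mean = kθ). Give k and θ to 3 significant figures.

For Gamma(k, scale θ): mean = kθ, variance = kθ², so CV = 1/√k.
CV = 0.31, hence k = 1/CV² = 10.4.
Then θ = mean/k = 14.9/10.4 = 1.43.

k ≈ 10.4, θ ≈ 1.43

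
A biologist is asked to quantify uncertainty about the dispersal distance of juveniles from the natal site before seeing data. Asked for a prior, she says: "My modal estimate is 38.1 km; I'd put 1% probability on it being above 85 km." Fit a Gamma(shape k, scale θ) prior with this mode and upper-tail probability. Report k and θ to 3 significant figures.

Gamma(k,θ) with k>1 has mode (k−1)θ, so θ = 38.1/(k−1).
Need P(X < 85) = 0.99 with θ tied to k this way. Start at k = 2, θ = 38.1: P(X<85) ≈ 0.653.
Too low — raise k to concentrate. Iterating converges to k ≈ 8.47.
Then θ = 38.1/(8.47−1) ≈ 5.1.

k ≈ 8.47, θ ≈ 5.1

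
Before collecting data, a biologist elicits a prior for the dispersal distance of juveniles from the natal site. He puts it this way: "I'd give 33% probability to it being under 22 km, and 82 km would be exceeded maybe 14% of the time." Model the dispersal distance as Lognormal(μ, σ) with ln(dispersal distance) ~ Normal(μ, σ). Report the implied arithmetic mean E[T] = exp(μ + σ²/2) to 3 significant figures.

E[T] ≈ 46.8 km

If T ~ Lognormal(μ,σ) then ln T ~ Normal(μ,σ), so the p-quantile of ln T is μ + z_p·σ.
ln(22) = 3.091 and ln(82) = 4.407; z_{0.33} = -0.4399, z_{0.86} = 1.08.
σ = (4.407 − 3.091)/(1.08 − (-0.4399)) = 0.865.
μ = 3.091 − (-0.4399)·0.865 = 3.472.
E[T] = exp(μ + σ²/2) = exp(3.472 + 0.3745) = 46.8 km.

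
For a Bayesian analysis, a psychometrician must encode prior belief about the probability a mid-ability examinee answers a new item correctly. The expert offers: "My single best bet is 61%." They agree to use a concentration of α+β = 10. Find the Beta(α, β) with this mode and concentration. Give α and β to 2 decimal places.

For α,β > 1 the Beta mode is (α−1)/(α+β−2). With α+β = 10, the mode is (α−1)/8.
Set (α−1)/8 = 0.61 → α = 1 + 0.61·8 = 5.88.
β = 10 − α = 4.12.

α = 5.88, β = 4.12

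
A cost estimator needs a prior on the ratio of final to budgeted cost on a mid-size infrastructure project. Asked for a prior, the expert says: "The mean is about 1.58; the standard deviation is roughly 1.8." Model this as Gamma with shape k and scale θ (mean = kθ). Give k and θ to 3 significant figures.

k ≈ 0.77, θ ≈ 2.05

For Gamma(k, scale θ): mean = kθ, variance = kθ², so CV = 1/√k.
CV = SD/mean = 1.8/1.58 = 1.139, hence k = 1/CV² = 0.77.
Then θ = mean/k = 1.58/0.77 = 2.05.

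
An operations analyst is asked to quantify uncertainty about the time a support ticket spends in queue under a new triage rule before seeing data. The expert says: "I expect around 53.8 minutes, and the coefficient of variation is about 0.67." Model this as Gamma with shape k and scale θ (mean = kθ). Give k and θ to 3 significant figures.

k ≈ 2.23, θ ≈ 24.2

For Gamma(k, scale θ): mean = kθ, variance = kθ², so CV = 1/√k.
CV = 0.67, hence k = 1/CV² = 2.23.
Then θ = mean/k = 53.8/2.23 = 24.2.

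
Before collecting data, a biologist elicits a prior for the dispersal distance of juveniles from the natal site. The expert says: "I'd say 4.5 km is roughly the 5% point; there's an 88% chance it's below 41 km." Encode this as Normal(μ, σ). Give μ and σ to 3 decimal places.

μ = 25.791, σ = 12.944

For Normal(μ,σ), the p-quantile is μ + z_p·σ. Here z_{0.05} = -1.645, z_{0.88} = 1.175.
So 4.5 = μ − 1.645σ and 41 = μ + 1.175σ.
Subtracting: σ = (41 − 4.5)/(1.175 − (-1.645)) = 12.944.
Then μ = 4.5 − (-1.645)·12.944 = 25.791.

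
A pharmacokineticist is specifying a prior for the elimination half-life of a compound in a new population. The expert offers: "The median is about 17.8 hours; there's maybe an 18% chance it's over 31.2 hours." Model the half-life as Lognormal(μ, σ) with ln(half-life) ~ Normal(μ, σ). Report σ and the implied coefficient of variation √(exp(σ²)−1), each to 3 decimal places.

σ ≈ 0.613, CV ≈ 0.676

If T ~ Lognormal(μ,σ) then ln T ~ Normal(μ,σ), so the p-quantile of ln T is μ + z_p·σ.
ln(17.8) = 2.879 and ln(31.2) = 3.44; z_{0.5} = 0, z_{0.82} = 0.9154.
σ = (3.44 − 2.879)/(0.9154 − (0)) = 0.613.
μ = 2.879 − (0)·0.613 = 2.879.
CV = √(exp(σ²)−1) = √(exp(0.3759)−1) = 0.676.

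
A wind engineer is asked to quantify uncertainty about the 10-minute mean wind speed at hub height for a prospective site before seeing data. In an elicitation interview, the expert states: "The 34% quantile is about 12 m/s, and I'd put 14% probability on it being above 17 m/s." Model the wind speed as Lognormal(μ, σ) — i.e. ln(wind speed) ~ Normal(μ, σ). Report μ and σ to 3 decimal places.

If T ~ Lognormal(μ,σ) then ln T ~ Normal(μ,σ), so the p-quantile of ln T is μ + z_p·σ.
ln(12) = 2.485 and ln(17) = 2.833; z_{0.34} = -0.4125, z_{0.86} = 1.08.
σ = (2.833 − 2.485)/(1.08 − (-0.4125)) = 0.233.
μ = 2.485 − (-0.4125)·0.233 = 2.581.

μ ≈ 2.581, σ ≈ 0.233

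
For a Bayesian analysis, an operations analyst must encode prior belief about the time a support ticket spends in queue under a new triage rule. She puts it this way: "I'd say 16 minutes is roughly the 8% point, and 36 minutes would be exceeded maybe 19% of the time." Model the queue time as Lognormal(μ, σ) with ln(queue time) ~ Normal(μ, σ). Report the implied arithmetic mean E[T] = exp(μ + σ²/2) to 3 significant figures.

E[T] ≈ 28.1 minutes

If T ~ Lognormal(μ,σ) then ln T ~ Normal(μ,σ), so the p-quantile of ln T is μ + z_p·σ.
ln(16) = 2.773 and ln(36) = 3.584; z_{0.08} = -1.405, z_{0.81} = 0.8779.
σ = (3.584 − 2.773)/(0.8779 − (-1.405)) = 0.355.
μ = 2.773 − (-1.405)·0.355 = 3.272.
E[T] = exp(μ + σ²/2) = exp(3.272 + 0.0631) = 28.1 minutes.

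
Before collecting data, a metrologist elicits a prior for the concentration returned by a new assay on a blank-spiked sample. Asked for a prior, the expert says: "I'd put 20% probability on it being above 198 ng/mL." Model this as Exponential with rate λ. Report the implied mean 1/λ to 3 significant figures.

mean ≈ 123 ng/mL

P(T > 198.0) = e^(−λ·198.0) = 0.2, so λ = −ln(0.2)/198.0 = 0.00813.
Mean = 1/λ = 123 ng/mL.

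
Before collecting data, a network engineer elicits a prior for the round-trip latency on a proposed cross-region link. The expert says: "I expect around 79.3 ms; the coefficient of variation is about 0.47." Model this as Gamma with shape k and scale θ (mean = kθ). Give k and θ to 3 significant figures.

For Gamma(k, scale θ): mean = kθ, variance = kθ², so CV = 1/√k.
CV = 0.47, hence k = 1/CV² = 4.53.
Then θ = mean/k = 79.3/4.53 = 17.5.

k ≈ 4.53, θ ≈ 17.5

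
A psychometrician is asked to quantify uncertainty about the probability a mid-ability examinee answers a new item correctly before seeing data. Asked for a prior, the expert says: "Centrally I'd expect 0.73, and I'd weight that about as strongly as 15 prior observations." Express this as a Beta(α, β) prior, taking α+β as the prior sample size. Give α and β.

α = 10.95, β = 4.05

Under the effective-sample-size interpretation, Beta(α, β) has prior mean α/(α+β) and prior sample size α+β.
So α+β = 15 and α/(α+β) = 0.73, giving α = 0.73·15 = 10.95 and β = 15 − 10.95 = 4.05.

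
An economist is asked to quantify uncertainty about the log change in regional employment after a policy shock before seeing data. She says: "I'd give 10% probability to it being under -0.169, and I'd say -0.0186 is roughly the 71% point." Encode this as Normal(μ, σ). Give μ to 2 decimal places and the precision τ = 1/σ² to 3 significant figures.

For Normal(μ,σ), the p-quantile is μ + z_p·σ. Here z_{0.1} = -1.282, z_{0.71} = 0.5534.
So -0.169 = μ − 1.282σ and -0.0186 = μ + 0.5534σ.
Subtracting: σ = (-0.0186 − -0.169)/(0.5534 − (-1.282)) = 0.08.
Then μ = -0.169 − (-1.282)·0.08 = -0.06.
Precision τ = 1/σ² = 1/0.08196² = 149.

μ = -0.06, τ = 149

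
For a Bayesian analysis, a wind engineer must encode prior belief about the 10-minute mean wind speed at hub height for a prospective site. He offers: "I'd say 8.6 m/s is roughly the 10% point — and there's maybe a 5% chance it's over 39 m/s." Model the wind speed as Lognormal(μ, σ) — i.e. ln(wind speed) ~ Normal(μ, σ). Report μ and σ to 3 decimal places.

μ ≈ 2.814, σ ≈ 0.517

If T ~ Lognormal(μ,σ) then ln T ~ Normal(μ,σ), so the p-quantile of ln T is μ + z_p·σ.
ln(8.6) = 2.152 and ln(39) = 3.664; z_{0.1} = -1.282, z_{0.95} = 1.645.
σ = (3.664 − 2.152)/(1.645 − (-1.282)) = 0.517.
μ = 2.152 − (-1.282)·0.517 = 2.814.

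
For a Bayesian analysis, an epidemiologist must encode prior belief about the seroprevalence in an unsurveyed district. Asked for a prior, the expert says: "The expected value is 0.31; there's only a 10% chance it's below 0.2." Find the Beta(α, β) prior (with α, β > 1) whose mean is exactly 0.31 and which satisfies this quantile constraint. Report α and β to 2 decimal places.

α ≈ 8.33, β ≈ 18.54

With mean 0.31 fixed, write α = 0.31s, β = 0.69s where s = α+β.
Need P(θ < 0.2) = 0.1 under Beta(0.31s, 0.69s). Normal approximation: (q−m)/√(m(1−m)/s) ≈ z_{0.1} = -1.28, so s ≈ 0.31·0.69·(-1.28)²/(0.2−0.31)² = 29.0.
At s = 29.0: P(θ<0.2) ≈ 0.091. Adjusting to match 0.1 gives s ≈ 26.88.
So α = 0.31·26.88 ≈ 8.33, β = 0.69·26.88 ≈ 18.54.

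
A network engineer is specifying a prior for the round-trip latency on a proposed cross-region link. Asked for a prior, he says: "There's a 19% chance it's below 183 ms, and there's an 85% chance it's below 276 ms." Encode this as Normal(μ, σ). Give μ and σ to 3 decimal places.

For Normal(μ,σ), the p-quantile is μ + z_p·σ. Here z_{0.19} = -0.8779, z_{0.85} = 1.036.
So 183 = μ − 0.8779σ and 276 = μ + 1.036σ.
Subtracting: σ = (276 − 183)/(1.036 − (-0.8779)) = 48.581.
Then μ = 183 − (-0.8779)·48.581 = 225.649.

μ = 225.649, σ = 48.581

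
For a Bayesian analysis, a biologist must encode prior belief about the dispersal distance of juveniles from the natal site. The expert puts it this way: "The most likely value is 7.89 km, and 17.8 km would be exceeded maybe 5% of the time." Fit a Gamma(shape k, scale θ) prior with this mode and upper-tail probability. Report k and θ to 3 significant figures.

Gamma(k,θ) with k>1 has mode (k−1)θ, so θ = 7.89/(k−1).
Need P(X < 17.8) = 0.95 with θ tied to k this way. Start at k = 2, θ = 7.89: P(X<17.8) ≈ 0.659.
Too low — raise k to concentrate. Iterating converges to k ≈ 5.15.
Then θ = 7.89/(5.15−1) ≈ 1.9.

k ≈ 5.15, θ ≈ 1.9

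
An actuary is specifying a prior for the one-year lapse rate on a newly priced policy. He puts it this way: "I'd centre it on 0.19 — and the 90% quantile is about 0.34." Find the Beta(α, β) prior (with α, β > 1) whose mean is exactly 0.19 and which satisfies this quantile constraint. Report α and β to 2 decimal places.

α ≈ 2.30, β ≈ 9.82

With mean 0.19 fixed, write α = 0.19s, β = 0.81s where s = α+β.
Need P(θ < 0.34) = 0.9 under Beta(0.19s, 0.81s). Normal approximation: (q−m)/√(m(1−m)/s) ≈ z_{0.9} = 1.28, so s ≈ 0.19·0.81·(1.28)²/(0.34−0.19)² = 11.2.
At s = 11.2: P(θ<0.34) ≈ 0.893. Adjusting to match 0.9 gives s ≈ 12.13.
So α = 0.19·12.13 ≈ 2.30, β = 0.81·12.13 ≈ 9.82.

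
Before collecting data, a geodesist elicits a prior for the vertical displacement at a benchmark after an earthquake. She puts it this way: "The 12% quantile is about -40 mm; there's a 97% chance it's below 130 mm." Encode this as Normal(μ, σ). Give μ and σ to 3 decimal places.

μ = 25.367, σ = 55.632

For Normal(μ,σ), the p-quantile is μ + z_p·σ. Here z_{0.12} = -1.175, z_{0.97} = 1.881.
So -40 = μ − 1.175σ and 130 = μ + 1.881σ.
Subtracting: σ = (130 − -40)/(1.881 − (-1.175)) = 55.632.
Then μ = -40 − (-1.175)·55.632 = 25.367.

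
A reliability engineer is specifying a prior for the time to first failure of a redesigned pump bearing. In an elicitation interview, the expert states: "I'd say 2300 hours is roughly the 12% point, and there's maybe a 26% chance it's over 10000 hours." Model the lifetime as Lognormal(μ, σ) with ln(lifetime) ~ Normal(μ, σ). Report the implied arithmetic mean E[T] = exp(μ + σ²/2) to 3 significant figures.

If T ~ Lognormal(μ,σ) then ln T ~ Normal(μ,σ), so the p-quantile of ln T is μ + z_p·σ.
ln(2300) = 7.741 and ln(10000) = 9.21; z_{0.12} = -1.175, z_{0.74} = 0.6433.
σ = (9.21 − 7.741)/(0.6433 − (-1.175)) = 0.808.
μ = 7.741 − (-1.175)·0.808 = 8.690.
E[T] = exp(μ + σ²/2) = exp(8.690 + 0.3266) = 8240 hours.

E[T] ≈ 8240 hours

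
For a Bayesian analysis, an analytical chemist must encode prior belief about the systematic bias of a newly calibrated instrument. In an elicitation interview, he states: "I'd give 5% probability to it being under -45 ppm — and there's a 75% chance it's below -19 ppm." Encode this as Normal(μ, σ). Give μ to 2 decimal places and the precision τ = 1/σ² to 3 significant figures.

For Normal(μ,σ), the p-quantile is μ + z_p·σ. Here z_{0.05} = -1.645, z_{0.75} = 0.6745.
So -45 = μ − 1.645σ and -19 = μ + 0.6745σ.
Subtracting: σ = (-19 − -45)/(0.6745 − (-1.645)) = 11.21.
Then μ = -45 − (-1.645)·11.21 = -26.56.
Precision τ = 1/σ² = 1/11.21² = 0.00796.

μ = -26.56, τ = 0.00796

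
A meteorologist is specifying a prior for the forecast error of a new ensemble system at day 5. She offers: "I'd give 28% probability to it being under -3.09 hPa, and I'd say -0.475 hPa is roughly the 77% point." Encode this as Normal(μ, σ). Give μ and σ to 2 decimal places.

μ = -1.94, σ = 1.98

The p-quantile of Normal(μ,σ) is μ + z_p·σ, with z_{0.28} = -0.5828 and z_{0.77} = 0.7388.
Eliminate σ: μ = (z₂·x₁ − z₁·x₂)/(z₂ − z₁) = (0.7388·-3.09 − (-0.5828)·-0.475)/1.322 = -1.94.
Then σ = (x₂ − x₁)/(z₂ − z₁) = (-0.475 − -3.09)/1.322 = 1.98.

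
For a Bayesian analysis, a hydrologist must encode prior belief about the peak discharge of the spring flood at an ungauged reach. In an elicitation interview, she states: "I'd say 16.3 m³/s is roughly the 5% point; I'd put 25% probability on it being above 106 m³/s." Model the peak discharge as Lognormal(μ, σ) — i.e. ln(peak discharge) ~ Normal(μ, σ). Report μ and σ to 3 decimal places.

If T ~ Lognormal(μ,σ) then ln T ~ Normal(μ,σ), so the p-quantile of ln T is μ + z_p·σ.
ln(16.3) = 2.791 and ln(106) = 4.663; z_{0.05} = -1.645, z_{0.75} = 0.6745.
σ = (4.663 − 2.791)/(0.6745 − (-1.645)) = 0.807.
μ = 2.791 − (-1.645)·0.807 = 4.119.

μ ≈ 4.119, σ ≈ 0.807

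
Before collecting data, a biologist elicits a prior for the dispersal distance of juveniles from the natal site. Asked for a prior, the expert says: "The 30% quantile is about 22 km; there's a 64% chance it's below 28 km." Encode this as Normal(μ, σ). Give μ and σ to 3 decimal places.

For Normal(μ,σ), the p-quantile is μ + z_p·σ. Here z_{0.3} = -0.5244, z_{0.64} = 0.3585.
So 22 = μ − 0.5244σ and 28 = μ + 0.3585σ.
Subtracting: σ = (28 − 22)/(0.3585 − (-0.5244)) = 6.796.
Then μ = 22 − (-0.5244)·6.796 = 25.564.

μ = 25.564, σ = 6.796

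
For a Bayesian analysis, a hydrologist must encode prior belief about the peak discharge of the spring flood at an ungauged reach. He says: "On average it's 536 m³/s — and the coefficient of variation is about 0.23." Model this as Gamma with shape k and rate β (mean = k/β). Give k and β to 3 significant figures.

k ≈ 18.9, β ≈ 0.0353

For Gamma(k, rate β): mean = k/β, variance = k/β², so CV = 1/√k.
CV = 0.23, hence k = 1/CV² = 18.9.
Then β = k/mean = 18.9/536 = 0.0353.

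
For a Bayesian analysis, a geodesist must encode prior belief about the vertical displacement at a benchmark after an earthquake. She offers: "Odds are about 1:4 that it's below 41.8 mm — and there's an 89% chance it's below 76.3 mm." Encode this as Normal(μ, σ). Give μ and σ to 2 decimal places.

For Normal(μ,σ), the p-quantile is μ + z_p·σ. Here z_{0.2} = -0.8416, z_{0.89} = 1.227.
So 41.8 = μ − 0.8416σ and 76.3 = μ + 1.227σ.
Subtracting: σ = (76.3 − 41.8)/(1.227 − (-0.8416)) = 16.68.
Then μ = 41.8 − (-0.8416)·16.68 = 55.84.

μ = 55.84, σ = 16.68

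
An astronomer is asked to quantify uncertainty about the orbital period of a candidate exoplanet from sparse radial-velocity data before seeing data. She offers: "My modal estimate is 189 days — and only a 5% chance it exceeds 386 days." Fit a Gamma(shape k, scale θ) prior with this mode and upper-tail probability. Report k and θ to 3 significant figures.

k ≈ 6.43, θ ≈ 34.8

Gamma(k,θ) with k>1 has mode (k−1)θ, so θ = 189/(k−1).
Need P(X < 386) = 0.95 with θ tied to k this way. Start at k = 2, θ = 189: P(X<386) ≈ 0.605.
Too low — raise k to concentrate. Iterating converges to k ≈ 6.43.
Then θ = 189/(6.43−1) ≈ 34.8.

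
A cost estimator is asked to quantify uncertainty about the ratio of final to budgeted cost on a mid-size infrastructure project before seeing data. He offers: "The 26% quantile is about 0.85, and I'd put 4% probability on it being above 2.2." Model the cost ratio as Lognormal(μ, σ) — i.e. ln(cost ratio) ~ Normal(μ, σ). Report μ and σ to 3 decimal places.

μ ≈ 0.093, σ ≈ 0.397

If T ~ Lognormal(μ,σ) then ln T ~ Normal(μ,σ), so the p-quantile of ln T is μ + z_p·σ.
ln(0.85) = -0.1625 and ln(2.2) = 0.7885; z_{0.26} = -0.6433, z_{0.96} = 1.751.
σ = (0.7885 − -0.1625)/(1.751 − (-0.6433)) = 0.397.
μ = -0.1625 − (-0.6433)·0.397 = 0.093.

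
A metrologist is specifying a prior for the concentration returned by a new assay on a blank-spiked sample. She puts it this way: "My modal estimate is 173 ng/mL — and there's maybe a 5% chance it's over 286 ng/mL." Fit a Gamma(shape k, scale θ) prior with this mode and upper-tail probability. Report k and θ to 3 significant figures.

Gamma(k,θ) with k>1 has mode (k−1)θ, so θ = 173/(k−1).
Need P(X < 286) = 0.95 with θ tied to k this way. Start at k = 2, θ = 173: P(X<286) ≈ 0.492.
Too low — raise k to concentrate. Iterating converges to k ≈ 12.1.
Then θ = 173/(12.1−1) ≈ 15.6.

k ≈ 12.1, θ ≈ 15.6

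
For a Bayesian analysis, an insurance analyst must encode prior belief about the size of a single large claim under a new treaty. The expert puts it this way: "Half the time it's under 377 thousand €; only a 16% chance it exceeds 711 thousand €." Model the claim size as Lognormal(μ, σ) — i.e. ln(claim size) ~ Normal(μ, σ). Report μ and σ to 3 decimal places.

If T ~ Lognormal(μ,σ) then ln T ~ Normal(μ,σ), so the p-quantile of ln T is μ + z_p·σ.
ln(377) = 5.932 and ln(711) = 6.567; z_{0.5} = 0, z_{0.84} = 0.9945.
σ = (6.567 − 5.932)/(0.9945 − (0)) = 0.638.
μ = 5.932 − (0)·0.638 = 5.932.

μ ≈ 5.932, σ ≈ 0.638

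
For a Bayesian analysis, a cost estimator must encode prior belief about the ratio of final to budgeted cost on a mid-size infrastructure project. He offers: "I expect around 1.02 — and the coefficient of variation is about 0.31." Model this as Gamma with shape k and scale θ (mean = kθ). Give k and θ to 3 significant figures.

k ≈ 10.4, θ ≈ 0.098

For Gamma(k, scale θ): mean = kθ, variance = kθ², so CV = 1/√k.
CV = 0.31, hence k = 1/CV² = 10.4.
Then θ = mean/k = 1.02/10.4 = 0.098.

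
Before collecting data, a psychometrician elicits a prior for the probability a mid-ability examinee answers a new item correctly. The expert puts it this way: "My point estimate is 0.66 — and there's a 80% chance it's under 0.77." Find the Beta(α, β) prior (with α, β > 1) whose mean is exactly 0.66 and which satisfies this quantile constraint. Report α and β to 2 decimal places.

With mean 0.66 fixed, write α = 0.66s, β = 0.34s where s = α+β.
Need P(θ < 0.77) = 0.8 under Beta(0.66s, 0.34s). Normal approximation: (q−m)/√(m(1−m)/s) ≈ z_{0.8} = 0.842, so s ≈ 0.66·0.34·(0.842)²/(0.77−0.66)² = 13.1.
At s = 13.1: P(θ<0.77) ≈ 0.795. Adjusting to match 0.8 gives s ≈ 13.60.
So α = 0.66·13.60 ≈ 8.98, β = 0.34·13.60 ≈ 4.62.

α ≈ 8.98, β ≈ 4.62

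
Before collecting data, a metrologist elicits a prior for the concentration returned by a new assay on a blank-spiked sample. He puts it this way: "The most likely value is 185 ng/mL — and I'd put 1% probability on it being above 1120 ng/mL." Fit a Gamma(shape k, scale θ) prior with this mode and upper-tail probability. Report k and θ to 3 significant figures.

Gamma(k,θ) with k>1 has mode (k−1)θ, so θ = 185/(k−1).
Need P(X < 1120) = 0.99 with θ tied to k this way. Start at k = 2, θ = 185: P(X<1120) ≈ 0.983.
Too low — raise k to concentrate. Iterating converges to k ≈ 2.14.
Then θ = 185/(2.14−1) ≈ 162.

k ≈ 2.14, θ ≈ 162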